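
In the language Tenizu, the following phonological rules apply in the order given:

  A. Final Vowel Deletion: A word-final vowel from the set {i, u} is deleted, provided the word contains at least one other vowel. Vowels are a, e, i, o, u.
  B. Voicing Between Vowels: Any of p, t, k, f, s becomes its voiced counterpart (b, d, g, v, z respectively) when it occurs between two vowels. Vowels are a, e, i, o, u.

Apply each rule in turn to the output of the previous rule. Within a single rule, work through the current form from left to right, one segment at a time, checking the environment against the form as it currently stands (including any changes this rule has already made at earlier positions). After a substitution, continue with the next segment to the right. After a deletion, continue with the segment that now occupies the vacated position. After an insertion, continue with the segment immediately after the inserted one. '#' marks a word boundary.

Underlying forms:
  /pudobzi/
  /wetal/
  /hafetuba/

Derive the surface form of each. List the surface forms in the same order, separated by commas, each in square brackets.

/pudobzi/:
  A Final Vowel Deletion: [pudobzi] → [pudobz]
  B Voicing Between Vowels: no change — [pudobz]
/wetal/:
  A Final Vowel Deletion: no change — [wetal]
  B Voicing Between Vowels: [wetal] → [wedal]
/hafetuba/:
  A Final Vowel Deletion: no change — [hafetuba]
  B Voicing Between Vowels: [hafetuba] → [haveduba]

[pudobz], [wedal], [haveduba]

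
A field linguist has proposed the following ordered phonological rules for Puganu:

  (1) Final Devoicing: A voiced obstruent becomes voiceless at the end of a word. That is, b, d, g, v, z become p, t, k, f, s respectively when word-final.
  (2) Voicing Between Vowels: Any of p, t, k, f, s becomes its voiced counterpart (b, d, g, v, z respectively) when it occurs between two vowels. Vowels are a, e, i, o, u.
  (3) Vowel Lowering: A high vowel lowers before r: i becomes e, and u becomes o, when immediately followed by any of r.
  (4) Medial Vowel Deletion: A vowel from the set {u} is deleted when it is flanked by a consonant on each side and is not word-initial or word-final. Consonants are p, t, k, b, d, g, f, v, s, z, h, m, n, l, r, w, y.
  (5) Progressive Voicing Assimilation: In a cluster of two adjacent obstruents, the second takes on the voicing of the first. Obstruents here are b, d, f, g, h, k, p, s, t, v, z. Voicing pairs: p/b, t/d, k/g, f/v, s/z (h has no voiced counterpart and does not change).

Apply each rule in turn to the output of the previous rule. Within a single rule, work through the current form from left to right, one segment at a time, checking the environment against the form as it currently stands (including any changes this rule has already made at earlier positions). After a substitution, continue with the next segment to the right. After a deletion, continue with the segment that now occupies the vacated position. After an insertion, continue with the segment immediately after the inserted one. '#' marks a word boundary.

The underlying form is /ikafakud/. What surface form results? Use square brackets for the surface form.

(1) Final Devoicing: [ikafakud] → [ikafakut]
(2) Voicing Between Vowels: [ikafakut] → [igavagut]
(3) Vowel Lowering: no change — [igavagut]
(4) Medial Vowel Deletion: [igavagut] → [igavagt]
(5) Progressive Voicing Assimilation: [igavagt] → [igavagd]

[igavagd]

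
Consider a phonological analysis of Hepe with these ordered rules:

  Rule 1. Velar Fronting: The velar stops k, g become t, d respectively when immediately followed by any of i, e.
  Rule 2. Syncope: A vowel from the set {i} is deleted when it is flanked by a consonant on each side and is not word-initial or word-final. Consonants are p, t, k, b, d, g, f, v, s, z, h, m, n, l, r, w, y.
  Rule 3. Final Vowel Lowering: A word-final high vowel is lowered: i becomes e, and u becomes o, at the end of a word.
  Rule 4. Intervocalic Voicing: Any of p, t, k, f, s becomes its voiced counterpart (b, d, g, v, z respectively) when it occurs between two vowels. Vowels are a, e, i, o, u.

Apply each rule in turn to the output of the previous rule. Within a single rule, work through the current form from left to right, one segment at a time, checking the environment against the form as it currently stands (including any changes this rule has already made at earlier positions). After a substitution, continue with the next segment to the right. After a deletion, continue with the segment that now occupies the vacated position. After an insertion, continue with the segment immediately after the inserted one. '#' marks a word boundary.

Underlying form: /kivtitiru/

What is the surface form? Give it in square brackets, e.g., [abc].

[tvttro]

Rule 1 Velar Fronting: [kivtitiru] → [tivtitiru]
Rule 2 Syncope: [tivtitiru] → [tvttru]
Rule 3 Final Vowel Lowering: [tvttru] → [tvttro]
Rule 4 Intervocalic Voicing: no change — [tvttro]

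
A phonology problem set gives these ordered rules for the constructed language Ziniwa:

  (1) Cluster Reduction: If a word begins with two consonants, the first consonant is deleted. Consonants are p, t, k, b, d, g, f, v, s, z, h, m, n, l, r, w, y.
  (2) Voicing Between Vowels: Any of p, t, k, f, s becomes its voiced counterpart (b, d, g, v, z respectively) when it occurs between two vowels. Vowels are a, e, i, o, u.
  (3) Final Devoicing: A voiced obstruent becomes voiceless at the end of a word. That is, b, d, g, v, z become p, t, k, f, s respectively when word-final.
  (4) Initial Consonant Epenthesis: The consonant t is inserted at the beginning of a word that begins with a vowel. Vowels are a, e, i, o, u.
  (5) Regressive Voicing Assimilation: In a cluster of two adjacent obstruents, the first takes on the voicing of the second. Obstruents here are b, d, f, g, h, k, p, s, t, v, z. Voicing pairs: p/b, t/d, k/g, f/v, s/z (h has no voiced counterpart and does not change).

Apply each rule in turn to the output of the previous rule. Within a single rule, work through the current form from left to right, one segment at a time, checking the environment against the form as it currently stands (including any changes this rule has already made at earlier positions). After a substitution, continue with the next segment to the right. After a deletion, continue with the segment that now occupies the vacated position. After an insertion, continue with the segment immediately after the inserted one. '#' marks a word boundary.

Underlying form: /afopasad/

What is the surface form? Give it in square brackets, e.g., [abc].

[tavobazat]

(1) Cluster Reduction: no change — [afopasad]
(2) Voicing Between Vowels: [afopasad] → [avobazad]
(3) Final Devoicing: [avobazad] → [avobazat]
(4) Initial Consonant Epenthesis: [avobazat] → [tavobazat]
(5) Regressive Voicing Assimilation: no change — [tavobazat]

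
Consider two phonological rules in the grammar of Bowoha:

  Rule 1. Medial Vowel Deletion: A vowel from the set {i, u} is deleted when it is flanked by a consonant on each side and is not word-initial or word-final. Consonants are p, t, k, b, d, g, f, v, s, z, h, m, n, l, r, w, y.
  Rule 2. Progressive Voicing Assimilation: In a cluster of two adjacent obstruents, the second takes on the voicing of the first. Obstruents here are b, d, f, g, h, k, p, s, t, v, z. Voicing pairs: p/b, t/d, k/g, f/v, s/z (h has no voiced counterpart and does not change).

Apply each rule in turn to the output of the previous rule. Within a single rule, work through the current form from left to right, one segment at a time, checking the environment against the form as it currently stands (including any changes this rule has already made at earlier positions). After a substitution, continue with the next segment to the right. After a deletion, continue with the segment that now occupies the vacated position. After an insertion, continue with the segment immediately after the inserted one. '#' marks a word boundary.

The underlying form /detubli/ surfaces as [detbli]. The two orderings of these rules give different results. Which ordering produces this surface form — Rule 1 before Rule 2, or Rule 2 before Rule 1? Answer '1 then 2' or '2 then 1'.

2 then 1

Order 1 then 2:
  1 Medial Vowel Deletion: [detubli] → [detbli]
  2 Progressive Voicing Assimilation: [detbli] → [detpli]
  result: [detpli]
Order 2 then 1:
  2 Progressive Voicing Assimilation: no change — [detubli]
  1 Medial Vowel Deletion: [detubli] → [detbli]
  result: [detbli]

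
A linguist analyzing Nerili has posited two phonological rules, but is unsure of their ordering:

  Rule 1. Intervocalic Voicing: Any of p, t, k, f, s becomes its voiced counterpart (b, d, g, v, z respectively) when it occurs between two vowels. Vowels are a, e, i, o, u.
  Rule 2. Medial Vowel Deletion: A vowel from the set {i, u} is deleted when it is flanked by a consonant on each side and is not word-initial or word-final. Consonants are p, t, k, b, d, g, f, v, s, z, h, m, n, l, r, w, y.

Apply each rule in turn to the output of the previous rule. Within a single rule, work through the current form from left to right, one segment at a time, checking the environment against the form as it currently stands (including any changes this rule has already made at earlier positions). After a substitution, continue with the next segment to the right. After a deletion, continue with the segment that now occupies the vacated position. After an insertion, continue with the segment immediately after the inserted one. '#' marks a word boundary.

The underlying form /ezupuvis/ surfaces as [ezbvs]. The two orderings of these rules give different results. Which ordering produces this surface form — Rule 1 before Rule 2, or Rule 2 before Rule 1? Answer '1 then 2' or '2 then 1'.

1 then 2

Order 1 then 2:
  1 Intervocalic Voicing: [ezupuvis] → [ezubuvis]
  2 Medial Vowel Deletion: [ezubuvis] → [ezbvs]
  result: [ezbvs]
Order 2 then 1:
  2 Medial Vowel Deletion: [ezupuvis] → [ezpvs]
  1 Intervocalic Voicing: no change — [ezpvs]
  result: [ezpvs]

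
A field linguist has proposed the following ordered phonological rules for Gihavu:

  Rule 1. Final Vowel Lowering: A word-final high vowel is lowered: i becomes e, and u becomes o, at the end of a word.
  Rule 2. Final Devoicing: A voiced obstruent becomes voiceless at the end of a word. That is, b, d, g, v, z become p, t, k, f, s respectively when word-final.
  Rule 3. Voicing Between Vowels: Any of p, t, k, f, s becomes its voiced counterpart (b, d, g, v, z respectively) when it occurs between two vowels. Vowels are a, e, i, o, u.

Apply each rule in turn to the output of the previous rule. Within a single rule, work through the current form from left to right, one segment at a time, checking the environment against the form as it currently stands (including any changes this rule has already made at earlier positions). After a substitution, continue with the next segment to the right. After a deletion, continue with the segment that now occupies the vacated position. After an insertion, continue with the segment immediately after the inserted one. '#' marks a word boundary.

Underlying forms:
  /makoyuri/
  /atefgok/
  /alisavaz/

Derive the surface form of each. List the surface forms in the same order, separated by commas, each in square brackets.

/makoyuri/:
  Rule 1 Final Vowel Lowering: [makoyuri] → [makoyure]
  Rule 2 Final Devoicing: no change — [makoyure]
  Rule 3 Voicing Between Vowels: [makoyure] → [magoyure]
/atefgok/:
  Rule 1 Final Vowel Lowering: no change — [atefgok]
  Rule 2 Final Devoicing: no change — [atefgok]
  Rule 3 Voicing Between Vowels: [atefgok] → [adefgok]
/alisavaz/:
  Rule 1 Final Vowel Lowering: no change — [alisavaz]
  Rule 2 Final Devoicing: [alisavaz] → [alisavas]
  Rule 3 Voicing Between Vowels: [alisavas] → [alizavas]

[magoyure], [adefgok], [alizavas]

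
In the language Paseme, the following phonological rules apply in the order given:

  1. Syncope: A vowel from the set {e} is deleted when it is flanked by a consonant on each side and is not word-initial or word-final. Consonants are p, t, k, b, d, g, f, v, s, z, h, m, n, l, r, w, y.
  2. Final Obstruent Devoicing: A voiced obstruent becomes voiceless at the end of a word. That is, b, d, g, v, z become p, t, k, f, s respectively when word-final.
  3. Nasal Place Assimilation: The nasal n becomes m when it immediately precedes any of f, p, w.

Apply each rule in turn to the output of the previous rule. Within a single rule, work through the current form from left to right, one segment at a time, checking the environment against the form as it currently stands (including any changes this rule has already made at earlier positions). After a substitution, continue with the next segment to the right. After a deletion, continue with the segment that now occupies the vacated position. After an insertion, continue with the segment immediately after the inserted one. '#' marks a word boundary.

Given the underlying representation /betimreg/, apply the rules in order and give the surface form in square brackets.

1 Syncope: [betimreg] → [btimrg]
2 Final Obstruent Devoicing: [btimrg] → [btimrk]
3 Nasal Place Assimilation: no change — [btimrk]

[btimrk]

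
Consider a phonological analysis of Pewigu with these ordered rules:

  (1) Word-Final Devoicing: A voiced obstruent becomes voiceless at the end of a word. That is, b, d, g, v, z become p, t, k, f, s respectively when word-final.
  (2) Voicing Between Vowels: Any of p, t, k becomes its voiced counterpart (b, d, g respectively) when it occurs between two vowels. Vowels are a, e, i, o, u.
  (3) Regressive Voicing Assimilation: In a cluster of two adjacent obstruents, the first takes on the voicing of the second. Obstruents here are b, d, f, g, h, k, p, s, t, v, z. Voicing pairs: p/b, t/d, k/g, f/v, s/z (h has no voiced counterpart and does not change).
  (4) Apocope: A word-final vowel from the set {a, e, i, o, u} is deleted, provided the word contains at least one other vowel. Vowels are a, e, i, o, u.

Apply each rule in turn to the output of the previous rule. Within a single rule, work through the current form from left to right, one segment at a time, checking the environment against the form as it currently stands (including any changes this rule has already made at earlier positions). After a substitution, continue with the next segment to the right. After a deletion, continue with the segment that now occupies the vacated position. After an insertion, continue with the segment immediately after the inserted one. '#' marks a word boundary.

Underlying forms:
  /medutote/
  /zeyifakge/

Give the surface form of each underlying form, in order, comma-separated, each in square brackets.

/medutote/:
  (1) Word-Final Devoicing: no change — [medutote]
  (2) Voicing Between Vowels: [medutote] → [medudode]
  (3) Regressive Voicing Assimilation: no change — [medudode]
  (4) Apocope: [medudode] → [medudod]
/zeyifakge/:
  (1) Word-Final Devoicing: no change — [zeyifakge]
  (2) Voicing Between Vowels: no change — [zeyifakge]
  (3) Regressive Voicing Assimilation: [zeyifakge] → [zeyifagge]
  (4) Apocope: [zeyifagge] → [zeyifagg]

[medudod], [zeyifagg]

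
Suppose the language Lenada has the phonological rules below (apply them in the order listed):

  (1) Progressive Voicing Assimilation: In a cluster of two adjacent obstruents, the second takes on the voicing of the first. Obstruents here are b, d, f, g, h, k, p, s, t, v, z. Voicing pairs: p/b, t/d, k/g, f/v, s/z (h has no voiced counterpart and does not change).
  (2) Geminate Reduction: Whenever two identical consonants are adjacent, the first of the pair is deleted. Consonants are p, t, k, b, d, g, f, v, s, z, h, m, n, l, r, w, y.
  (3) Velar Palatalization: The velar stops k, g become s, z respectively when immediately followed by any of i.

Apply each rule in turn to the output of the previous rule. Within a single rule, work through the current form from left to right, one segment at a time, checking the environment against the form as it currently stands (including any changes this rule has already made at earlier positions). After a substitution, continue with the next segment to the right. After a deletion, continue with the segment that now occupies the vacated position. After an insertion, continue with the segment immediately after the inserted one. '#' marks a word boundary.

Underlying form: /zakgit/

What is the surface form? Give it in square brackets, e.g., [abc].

(1) Progressive Voicing Assimilation: [zakgit] → [zakkit]
(2) Geminate Reduction: [zakkit] → [zakit]
(3) Velar Palatalization: [zakit] → [zasit]

[zasit]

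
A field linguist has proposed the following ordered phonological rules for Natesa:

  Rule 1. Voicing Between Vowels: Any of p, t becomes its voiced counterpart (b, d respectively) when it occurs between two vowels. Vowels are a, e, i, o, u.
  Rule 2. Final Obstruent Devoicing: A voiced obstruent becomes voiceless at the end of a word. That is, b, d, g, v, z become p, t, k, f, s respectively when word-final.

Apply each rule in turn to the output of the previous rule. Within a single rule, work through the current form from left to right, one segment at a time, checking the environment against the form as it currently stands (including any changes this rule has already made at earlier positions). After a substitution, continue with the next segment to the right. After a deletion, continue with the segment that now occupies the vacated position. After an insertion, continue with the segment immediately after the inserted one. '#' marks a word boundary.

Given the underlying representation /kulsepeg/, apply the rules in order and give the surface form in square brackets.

Rule 1 Voicing Between Vowels: [kulsepeg] → [kulsebeg]
Rule 2 Final Obstruent Devoicing: [kulsebeg] → [kulsebek]

[kulsebek]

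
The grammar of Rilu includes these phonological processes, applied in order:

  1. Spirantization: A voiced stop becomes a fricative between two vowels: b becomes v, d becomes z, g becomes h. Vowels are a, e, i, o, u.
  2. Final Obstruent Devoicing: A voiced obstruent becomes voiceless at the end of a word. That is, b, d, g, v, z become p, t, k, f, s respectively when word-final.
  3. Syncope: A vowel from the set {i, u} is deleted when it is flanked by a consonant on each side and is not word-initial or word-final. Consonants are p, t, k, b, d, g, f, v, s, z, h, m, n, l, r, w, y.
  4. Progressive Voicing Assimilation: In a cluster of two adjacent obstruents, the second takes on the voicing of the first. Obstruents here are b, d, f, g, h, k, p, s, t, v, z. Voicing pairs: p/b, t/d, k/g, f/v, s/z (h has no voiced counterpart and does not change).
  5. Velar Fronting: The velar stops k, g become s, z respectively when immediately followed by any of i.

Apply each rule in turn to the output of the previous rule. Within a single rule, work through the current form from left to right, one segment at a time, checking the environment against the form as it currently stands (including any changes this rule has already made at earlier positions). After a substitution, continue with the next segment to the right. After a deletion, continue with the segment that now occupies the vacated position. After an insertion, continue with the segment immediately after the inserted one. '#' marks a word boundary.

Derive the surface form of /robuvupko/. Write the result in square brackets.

[rovvbgo]

1 Spirantization: [robuvupko] → [rovuvupko]
2 Final Obstruent Devoicing: no change — [rovuvupko]
3 Syncope: [rovuvupko] → [rovvpko]
4 Progressive Voicing Assimilation: [rovvpko] → [rovvbgo]
5 Velar Fronting: no change — [rovvbgo]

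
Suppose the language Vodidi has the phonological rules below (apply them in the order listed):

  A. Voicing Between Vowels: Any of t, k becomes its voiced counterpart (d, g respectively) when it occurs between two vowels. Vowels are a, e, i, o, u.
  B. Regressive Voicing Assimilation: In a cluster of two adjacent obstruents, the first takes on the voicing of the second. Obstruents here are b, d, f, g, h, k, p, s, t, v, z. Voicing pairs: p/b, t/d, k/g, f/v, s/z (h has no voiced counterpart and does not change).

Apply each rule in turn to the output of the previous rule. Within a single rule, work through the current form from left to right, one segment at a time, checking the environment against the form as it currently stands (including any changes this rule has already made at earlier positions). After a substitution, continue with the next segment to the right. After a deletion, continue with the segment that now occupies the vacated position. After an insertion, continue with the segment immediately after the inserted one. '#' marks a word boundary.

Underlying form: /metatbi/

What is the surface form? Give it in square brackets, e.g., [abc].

A Voicing Between Vowels: [metatbi] → [medatbi]
B Regressive Voicing Assimilation: [medatbi] → [medadbi]

[medadbi]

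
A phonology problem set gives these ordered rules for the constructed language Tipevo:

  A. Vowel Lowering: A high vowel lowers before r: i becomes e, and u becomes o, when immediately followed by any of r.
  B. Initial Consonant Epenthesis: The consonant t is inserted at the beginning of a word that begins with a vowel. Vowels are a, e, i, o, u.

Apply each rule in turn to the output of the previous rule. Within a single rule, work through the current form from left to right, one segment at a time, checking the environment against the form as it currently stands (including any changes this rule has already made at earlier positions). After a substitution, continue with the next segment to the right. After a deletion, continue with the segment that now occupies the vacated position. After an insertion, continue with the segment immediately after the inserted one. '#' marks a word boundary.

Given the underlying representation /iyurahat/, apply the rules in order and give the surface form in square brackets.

[tiyorahat]

A Vowel Lowering: [iyurahat] → [iyorahat]
B Initial Consonant Epenthesis: [iyorahat] → [tiyorahat]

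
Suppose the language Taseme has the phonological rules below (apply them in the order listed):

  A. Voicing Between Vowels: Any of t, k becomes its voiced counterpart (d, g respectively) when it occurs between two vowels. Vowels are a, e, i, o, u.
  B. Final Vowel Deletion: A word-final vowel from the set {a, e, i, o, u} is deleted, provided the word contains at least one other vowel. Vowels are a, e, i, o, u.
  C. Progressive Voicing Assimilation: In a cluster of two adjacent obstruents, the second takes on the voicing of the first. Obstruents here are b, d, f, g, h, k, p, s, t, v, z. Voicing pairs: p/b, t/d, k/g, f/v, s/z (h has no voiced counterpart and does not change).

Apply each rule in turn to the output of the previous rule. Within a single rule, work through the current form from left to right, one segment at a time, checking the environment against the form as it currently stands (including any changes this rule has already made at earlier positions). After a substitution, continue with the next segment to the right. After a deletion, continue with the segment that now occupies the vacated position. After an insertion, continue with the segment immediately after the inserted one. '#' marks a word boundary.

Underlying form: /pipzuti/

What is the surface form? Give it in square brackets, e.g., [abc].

[pipsud]

A Voicing Between Vowels: [pipzuti] → [pipzudi]
B Final Vowel Deletion: [pipzudi] → [pipzud]
C Progressive Voicing Assimilation: [pipzud] → [pipsud]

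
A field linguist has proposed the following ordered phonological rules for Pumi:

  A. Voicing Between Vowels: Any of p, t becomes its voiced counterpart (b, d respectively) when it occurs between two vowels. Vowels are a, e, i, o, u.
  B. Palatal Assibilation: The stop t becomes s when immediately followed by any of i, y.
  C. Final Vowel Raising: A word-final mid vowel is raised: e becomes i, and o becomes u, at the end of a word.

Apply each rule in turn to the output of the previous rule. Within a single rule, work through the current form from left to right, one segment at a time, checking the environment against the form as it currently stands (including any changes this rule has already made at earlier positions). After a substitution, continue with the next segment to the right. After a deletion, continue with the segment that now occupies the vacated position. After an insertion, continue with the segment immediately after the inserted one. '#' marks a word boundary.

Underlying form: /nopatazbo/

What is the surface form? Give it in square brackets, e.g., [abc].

A Voicing Between Vowels: [nopatazbo] → [nobadazbo]
B Palatal Assibilation: no change — [nobadazbo]
C Final Vowel Raising: [nobadazbo] → [nobadazbu]

[nobadazbu]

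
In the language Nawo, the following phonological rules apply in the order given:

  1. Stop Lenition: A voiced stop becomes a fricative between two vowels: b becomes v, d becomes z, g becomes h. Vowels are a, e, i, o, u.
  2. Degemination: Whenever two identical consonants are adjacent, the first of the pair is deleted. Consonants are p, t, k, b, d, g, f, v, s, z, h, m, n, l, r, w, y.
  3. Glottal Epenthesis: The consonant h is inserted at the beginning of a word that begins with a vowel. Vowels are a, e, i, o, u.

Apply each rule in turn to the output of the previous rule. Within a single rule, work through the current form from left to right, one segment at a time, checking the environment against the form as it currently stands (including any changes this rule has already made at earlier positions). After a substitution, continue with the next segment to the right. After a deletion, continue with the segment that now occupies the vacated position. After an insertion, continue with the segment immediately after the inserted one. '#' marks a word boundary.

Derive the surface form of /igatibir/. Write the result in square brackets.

1 Stop Lenition: [igatibir] → [ihativir]
2 Degemination: no change — [ihativir]
3 Glottal Epenthesis: [ihativir] → [hihativir]

[hihativir]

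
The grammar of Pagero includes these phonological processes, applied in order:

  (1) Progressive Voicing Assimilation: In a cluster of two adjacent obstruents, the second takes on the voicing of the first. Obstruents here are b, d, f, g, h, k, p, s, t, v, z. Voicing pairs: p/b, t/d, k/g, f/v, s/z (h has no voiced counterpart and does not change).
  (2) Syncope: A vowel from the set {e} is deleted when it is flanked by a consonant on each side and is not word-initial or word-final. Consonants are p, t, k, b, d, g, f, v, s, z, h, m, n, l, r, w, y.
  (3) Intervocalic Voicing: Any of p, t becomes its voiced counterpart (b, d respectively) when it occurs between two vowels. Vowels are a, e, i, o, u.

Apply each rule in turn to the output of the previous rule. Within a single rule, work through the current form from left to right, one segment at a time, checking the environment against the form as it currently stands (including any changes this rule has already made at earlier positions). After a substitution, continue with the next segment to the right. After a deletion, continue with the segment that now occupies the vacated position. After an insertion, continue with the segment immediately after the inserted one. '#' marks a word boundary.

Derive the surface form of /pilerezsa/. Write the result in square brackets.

(1) Progressive Voicing Assimilation: [pilerezsa] → [pilerezza]
(2) Syncope: [pilerezza] → [pilrzza]
(3) Intervocalic Voicing: no change — [pilrzza]

[pilrzza]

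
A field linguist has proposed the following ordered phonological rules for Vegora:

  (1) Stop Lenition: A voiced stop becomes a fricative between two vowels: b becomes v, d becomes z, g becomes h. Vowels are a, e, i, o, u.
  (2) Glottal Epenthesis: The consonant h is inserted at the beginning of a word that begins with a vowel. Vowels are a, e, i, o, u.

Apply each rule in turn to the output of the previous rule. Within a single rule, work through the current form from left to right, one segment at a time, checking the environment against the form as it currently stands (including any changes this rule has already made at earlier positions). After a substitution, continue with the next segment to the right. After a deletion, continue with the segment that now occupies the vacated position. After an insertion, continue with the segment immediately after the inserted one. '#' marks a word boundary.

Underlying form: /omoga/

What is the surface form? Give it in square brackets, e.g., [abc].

[homoha]

(1) Stop Lenition: [omoga] → [omoha]
(2) Glottal Epenthesis: [omoha] → [homoha]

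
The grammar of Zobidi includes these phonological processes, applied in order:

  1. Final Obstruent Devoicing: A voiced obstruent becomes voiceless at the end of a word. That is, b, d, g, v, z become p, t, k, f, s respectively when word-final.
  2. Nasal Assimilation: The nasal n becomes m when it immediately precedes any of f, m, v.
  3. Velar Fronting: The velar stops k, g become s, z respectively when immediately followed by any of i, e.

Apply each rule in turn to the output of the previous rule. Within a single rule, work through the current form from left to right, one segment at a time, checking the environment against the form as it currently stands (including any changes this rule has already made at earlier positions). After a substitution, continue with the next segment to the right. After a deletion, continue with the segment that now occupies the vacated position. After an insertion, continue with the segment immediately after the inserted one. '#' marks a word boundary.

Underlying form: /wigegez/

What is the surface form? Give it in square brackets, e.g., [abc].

[wizezes]

1 Final Obstruent Devoicing: [wigegez] → [wigeges]
2 Nasal Assimilation: no change — [wigeges]
3 Velar Fronting: [wigeges] → [wizezes]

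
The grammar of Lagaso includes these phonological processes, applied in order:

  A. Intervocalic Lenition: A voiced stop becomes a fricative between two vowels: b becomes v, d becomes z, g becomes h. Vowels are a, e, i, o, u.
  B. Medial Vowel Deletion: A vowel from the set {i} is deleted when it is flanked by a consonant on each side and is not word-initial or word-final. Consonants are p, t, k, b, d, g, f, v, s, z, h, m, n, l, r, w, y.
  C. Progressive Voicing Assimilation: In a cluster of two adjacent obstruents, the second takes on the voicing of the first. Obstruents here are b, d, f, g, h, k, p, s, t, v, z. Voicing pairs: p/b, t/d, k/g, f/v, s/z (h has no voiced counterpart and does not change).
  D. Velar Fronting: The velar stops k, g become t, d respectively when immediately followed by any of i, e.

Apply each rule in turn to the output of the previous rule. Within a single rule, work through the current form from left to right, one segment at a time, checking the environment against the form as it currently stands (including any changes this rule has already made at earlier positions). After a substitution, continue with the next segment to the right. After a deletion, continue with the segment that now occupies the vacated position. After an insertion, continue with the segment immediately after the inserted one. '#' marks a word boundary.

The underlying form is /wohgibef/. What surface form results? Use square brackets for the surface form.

A Intervocalic Lenition: [wohgibef] → [wohgivef]
B Medial Vowel Deletion: [wohgivef] → [wohgvef]
C Progressive Voicing Assimilation: [wohgvef] → [wohkfef]
D Velar Fronting: no change — [wohkfef]

[wohkfef]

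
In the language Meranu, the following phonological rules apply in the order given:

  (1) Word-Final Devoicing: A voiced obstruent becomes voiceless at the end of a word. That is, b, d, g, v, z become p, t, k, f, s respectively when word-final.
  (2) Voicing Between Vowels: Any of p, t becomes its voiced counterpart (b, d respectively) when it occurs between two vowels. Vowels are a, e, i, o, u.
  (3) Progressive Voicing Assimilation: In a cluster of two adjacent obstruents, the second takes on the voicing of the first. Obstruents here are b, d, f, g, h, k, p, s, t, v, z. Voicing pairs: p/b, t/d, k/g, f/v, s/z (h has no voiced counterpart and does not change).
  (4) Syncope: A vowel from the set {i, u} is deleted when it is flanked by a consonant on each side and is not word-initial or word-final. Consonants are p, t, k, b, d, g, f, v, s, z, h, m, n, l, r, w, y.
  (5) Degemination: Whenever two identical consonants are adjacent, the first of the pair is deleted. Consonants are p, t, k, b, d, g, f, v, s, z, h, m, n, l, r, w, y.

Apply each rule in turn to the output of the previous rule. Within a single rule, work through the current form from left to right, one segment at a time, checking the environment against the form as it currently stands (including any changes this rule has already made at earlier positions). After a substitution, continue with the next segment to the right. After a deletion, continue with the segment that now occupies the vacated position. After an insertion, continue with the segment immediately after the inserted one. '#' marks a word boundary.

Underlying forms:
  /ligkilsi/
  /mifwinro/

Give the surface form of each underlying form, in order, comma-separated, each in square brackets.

[lglsi], [mfwnro]

/ligkilsi/:
  (1) Word-Final Devoicing: no change — [ligkilsi]
  (2) Voicing Between Vowels: no change — [ligkilsi]
  (3) Progressive Voicing Assimilation: [ligkilsi] → [liggilsi]
  (4) Syncope: [liggilsi] → [lgglsi]
  (5) Degemination: [lgglsi] → [lglsi]
/mifwinro/:
  (1) Word-Final Devoicing: no change — [mifwinro]
  (2) Voicing Between Vowels: no change — [mifwinro]
  (3) Progressive Voicing Assimilation: no change — [mifwinro]
  (4) Syncope: [mifwinro] → [mfwnro]
  (5) Degemination: no change — [mfwnro]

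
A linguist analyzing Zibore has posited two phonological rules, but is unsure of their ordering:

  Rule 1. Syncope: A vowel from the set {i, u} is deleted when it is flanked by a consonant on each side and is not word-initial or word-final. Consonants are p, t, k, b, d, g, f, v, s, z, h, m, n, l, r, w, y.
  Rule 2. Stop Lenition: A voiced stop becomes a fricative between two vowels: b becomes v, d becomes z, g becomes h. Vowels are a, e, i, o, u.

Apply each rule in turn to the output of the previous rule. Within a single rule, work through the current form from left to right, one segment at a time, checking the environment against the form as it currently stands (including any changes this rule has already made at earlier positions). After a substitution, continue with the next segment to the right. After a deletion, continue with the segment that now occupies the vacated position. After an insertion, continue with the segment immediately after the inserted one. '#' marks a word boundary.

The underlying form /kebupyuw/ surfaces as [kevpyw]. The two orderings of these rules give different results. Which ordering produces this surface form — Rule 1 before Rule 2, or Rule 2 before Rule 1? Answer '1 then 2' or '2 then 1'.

2 then 1

Order 1 then 2:
  1 Syncope: [kebupyuw] → [kebpyw]
  2 Stop Lenition: no change — [kebpyw]
  result: [kebpyw]
Order 2 then 1:
  2 Stop Lenition: [kebupyuw] → [kevupyuw]
  1 Syncope: [kevupyuw] → [kevpyw]
  result: [kevpyw]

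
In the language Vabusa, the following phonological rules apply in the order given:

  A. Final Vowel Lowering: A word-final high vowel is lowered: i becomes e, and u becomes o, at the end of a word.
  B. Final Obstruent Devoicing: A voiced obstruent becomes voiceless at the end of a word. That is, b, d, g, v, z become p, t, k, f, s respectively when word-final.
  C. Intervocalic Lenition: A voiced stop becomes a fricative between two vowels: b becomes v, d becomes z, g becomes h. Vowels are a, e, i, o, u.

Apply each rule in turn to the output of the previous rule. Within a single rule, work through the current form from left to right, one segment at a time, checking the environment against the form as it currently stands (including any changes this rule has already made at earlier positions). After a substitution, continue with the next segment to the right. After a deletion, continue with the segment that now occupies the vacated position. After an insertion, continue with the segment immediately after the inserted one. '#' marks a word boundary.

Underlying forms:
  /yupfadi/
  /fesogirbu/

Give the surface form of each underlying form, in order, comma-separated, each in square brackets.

/yupfadi/:
  A Final Vowel Lowering: [yupfadi] → [yupfade]
  B Final Obstruent Devoicing: no change — [yupfade]
  C Intervocalic Lenition: [yupfade] → [yupfaze]
/fesogirbu/:
  A Final Vowel Lowering: [fesogirbu] → [fesogirbo]
  B Final Obstruent Devoicing: no change — [fesogirbo]
  C Intervocalic Lenition: [fesogirbo] → [fesohirbo]

[yupfaze], [fesohirbo]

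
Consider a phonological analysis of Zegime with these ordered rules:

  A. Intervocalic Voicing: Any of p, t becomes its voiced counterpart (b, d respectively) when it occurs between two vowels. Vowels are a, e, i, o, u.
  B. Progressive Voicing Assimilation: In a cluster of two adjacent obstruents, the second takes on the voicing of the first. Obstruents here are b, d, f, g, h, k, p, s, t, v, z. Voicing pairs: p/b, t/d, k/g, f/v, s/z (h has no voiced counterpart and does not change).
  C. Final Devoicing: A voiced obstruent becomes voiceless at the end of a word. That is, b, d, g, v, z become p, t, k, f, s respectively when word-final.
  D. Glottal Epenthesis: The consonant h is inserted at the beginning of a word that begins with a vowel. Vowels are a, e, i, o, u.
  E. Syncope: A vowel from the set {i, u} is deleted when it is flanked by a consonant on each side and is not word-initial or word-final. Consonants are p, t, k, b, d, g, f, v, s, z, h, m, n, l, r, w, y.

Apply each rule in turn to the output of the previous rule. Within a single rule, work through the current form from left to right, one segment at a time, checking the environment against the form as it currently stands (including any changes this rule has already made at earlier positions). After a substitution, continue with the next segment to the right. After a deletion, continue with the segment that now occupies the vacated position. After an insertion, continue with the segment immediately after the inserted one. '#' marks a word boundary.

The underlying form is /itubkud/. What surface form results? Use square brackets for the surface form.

A Intervocalic Voicing: [itubkud] → [idubkud]
B Progressive Voicing Assimilation: [idubkud] → [idubgud]
C Final Devoicing: [idubgud] → [idubgut]
D Glottal Epenthesis: [idubgut] → [hidubgut]
E Syncope: [hidubgut] → [hdbgt]

[hdbgt]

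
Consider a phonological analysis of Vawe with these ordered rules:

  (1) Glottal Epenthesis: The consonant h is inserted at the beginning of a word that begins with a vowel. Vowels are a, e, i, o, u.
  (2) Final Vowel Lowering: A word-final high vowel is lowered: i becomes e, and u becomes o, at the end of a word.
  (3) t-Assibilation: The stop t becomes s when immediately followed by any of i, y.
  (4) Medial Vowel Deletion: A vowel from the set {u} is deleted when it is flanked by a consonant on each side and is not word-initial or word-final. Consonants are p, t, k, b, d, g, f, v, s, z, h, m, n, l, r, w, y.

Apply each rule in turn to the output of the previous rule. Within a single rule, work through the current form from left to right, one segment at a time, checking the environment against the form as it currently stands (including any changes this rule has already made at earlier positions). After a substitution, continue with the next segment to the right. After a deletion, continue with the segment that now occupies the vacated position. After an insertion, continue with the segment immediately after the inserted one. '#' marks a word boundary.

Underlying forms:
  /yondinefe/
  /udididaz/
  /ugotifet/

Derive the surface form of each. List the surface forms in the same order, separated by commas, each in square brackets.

[yondinefe], [hdididaz], [hgosifet]

/yondinefe/:
  (1) Glottal Epenthesis: no change — [yondinefe]
  (2) Final Vowel Lowering: no change — [yondinefe]
  (3) t-Assibilation: no change — [yondinefe]
  (4) Medial Vowel Deletion: no change — [yondinefe]
/udididaz/:
  (1) Glottal Epenthesis: [udididaz] → [hudididaz]
  (2) Final Vowel Lowering: no change — [hudididaz]
  (3) t-Assibilation: no change — [hudididaz]
  (4) Medial Vowel Deletion: [hudididaz] → [hdididaz]
/ugotifet/:
  (1) Glottal Epenthesis: [ugotifet] → [hugotifet]
  (2) Final Vowel Lowering: no change — [hugotifet]
  (3) t-Assibilation: [hugotifet] → [hugosifet]
  (4) Medial Vowel Deletion: [hugosifet] → [hgosifet]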